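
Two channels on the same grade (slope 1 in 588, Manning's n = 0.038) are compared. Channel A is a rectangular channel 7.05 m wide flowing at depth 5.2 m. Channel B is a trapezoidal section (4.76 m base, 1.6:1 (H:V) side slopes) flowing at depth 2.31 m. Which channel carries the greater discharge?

channel A

Channel A: Flow area A = b·y = 7.05 × 5.2 = 36.66 m². Wetted perimeter P = b + 2y = 7.05 + 2×5.2 = 17.45 m. Hydraulic radius R = A/P = 36.66/17.45 = 2.101 m. Q_A = (1/0.038)·36.66·2.101^(2/3)·√0.001701 = 65.26 m³/s.
Channel B: With bottom width b = 4.76 m and side slope z = 1.6: A = (b + zy)y = (4.76 + 1.6×2.31)×2.31 = 19.53 m²; P = b + 2y√(1+z²) = 4.76 + 2×2.31×1.887 = 13.48 m. Hydraulic radius R = A/P = 19.53/13.48 = 1.449 m. Q_B = (1/0.038)·19.53·1.449^(2/3)·√0.001701 = 27.15 m³/s.
Q_A = 65.26 m³/s vs Q_B = 27.15 m³/s, so channel A carries more.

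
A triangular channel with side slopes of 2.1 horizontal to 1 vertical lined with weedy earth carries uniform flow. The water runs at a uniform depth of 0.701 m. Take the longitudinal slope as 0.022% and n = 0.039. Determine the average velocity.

V = 0.177 m/s

For a triangular section with side slope z = 2.1: A = zy² = 2.1×0.701² = 1.032 m²; P = 2y√(1+z²) = 2×0.701×2.326 = 3.261 m.
Hydraulic radius R = A/P = 1.032/3.261 = 0.3165 m.
From Manning's equation, V = (1/n) R^(2/3) S^(1/2) = (1/0.039) × 0.3165^(2/3) × 0.00022^(1/2) = 0.177 m/s.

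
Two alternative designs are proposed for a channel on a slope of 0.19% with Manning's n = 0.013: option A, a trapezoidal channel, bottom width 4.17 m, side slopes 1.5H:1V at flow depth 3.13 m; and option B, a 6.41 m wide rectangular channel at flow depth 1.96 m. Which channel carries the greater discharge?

channel A

Channel A: With bottom width b = 4.17 m and side slope z = 1.5: A = (b + zy)y = (4.17 + 1.5×3.13)×3.13 = 27.75 m²; P = b + 2y√(1+z²) = 4.17 + 2×3.13×1.803 = 15.46 m. Hydraulic radius R = A/P = 27.75/15.46 = 1.795 m. Q_A = (1/0.013)·27.75·1.795^(2/3)·√0.0019 = 137.4 m³/s.
Channel B: Flow area A = b·y = 6.41 × 1.96 = 12.56 m². Wetted perimeter P = b + 2y = 6.41 + 2×1.96 = 10.33 m. Hydraulic radius R = A/P = 12.56/10.33 = 1.216 m. Q_B = (1/0.013)·12.56·1.216^(2/3)·√0.0019 = 48 m³/s.
Q_A = 137.4 m³/s vs Q_B = 48 m³/s, so channel A carries more.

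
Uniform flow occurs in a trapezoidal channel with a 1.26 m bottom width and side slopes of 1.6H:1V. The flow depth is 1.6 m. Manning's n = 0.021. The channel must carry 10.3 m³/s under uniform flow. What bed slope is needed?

S = 0.00159

With bottom width b = 1.26 m and side slope z = 1.6: A = (b + zy)y = (1.26 + 1.6×1.6)×1.6 = 6.112 m²; P = b + 2y√(1+z²) = 1.26 + 2×1.6×1.887 = 7.298 m.
Hydraulic radius R = A/P = 6.112/7.298 = 0.8375 m.
From Manning's equation, S = [nQ / (1 A R^(2/3))]² = [0.021 × 10.3 / (1 × 6.112 × 0.8375^(2/3))]² = 0.00159.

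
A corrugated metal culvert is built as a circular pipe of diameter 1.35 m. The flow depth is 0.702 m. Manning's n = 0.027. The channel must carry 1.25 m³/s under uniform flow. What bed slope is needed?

For a circular section of diameter D = 1.35 m at depth y = 0.702 m, the central angle is θ = 2 arccos(1 − 2y/D) = 3.222 rad. Then A = (D²/8)(θ − sin θ) = 0.7521 m² and P = Dθ/2 = 2.175 m.
Hydraulic radius R = A/P = 0.7521/2.175 = 0.3459 m.
From Manning's equation, S = [nQ / (1 A R^(2/3))]² = [0.027 × 1.25 / (1 × 0.7521 × 0.3459^(2/3))]² = 0.00829.

S = 0.00829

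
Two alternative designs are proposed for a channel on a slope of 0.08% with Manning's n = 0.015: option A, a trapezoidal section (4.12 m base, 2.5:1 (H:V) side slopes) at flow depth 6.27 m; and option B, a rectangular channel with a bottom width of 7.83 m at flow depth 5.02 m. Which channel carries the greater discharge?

Channel A: With bottom width b = 4.12 m and side slope z = 2.5: A = (b + zy)y = (4.12 + 2.5×6.27)×6.27 = 124.1 m²; P = b + 2y√(1+z²) = 4.12 + 2×6.27×2.693 = 37.88 m. Hydraulic radius R = A/P = 124.1/37.88 = 3.276 m. Q_A = (1/0.015)·124.1·3.276^(2/3)·√0.0008 = 516.2 m³/s.
Channel B: Flow area A = b·y = 7.83 × 5.02 = 39.31 m². Wetted perimeter P = b + 2y = 7.83 + 2×5.02 = 17.87 m. Hydraulic radius R = A/P = 39.31/17.87 = 2.2 m. Q_B = (1/0.015)·39.31·2.2^(2/3)·√0.0008 = 125.4 m³/s.
Q_A = 516.2 m³/s vs Q_B = 125.4 m³/s, so channel A carries more.

channel A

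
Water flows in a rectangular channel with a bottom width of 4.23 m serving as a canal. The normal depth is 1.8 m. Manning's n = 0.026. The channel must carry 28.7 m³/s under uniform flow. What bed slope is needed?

S = 0.00997

Flow area A = b·y = 4.23 × 1.8 = 7.614 m². Wetted perimeter P = b + 2y = 4.23 + 2×1.8 = 7.83 m.
Hydraulic radius R = A/P = 7.614/7.83 = 0.9724 m.
From Manning's equation, S = [nQ / (1 A R^(2/3))]² = [0.026 × 28.7 / (1 × 7.614 × 0.9724^(2/3))]² = 0.00997.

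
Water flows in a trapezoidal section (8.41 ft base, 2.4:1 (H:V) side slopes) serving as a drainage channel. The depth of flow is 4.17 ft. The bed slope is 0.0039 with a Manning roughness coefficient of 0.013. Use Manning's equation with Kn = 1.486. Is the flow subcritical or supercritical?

With bottom width b = 8.41 ft and side slope z = 2.4: A = (b + zy)y = (8.41 + 2.4×4.17)×4.17 = 76.8 ft²; P = b + 2y√(1+z²) = 8.41 + 2×4.17×2.6 = 30.09 ft.
Hydraulic radius R = A/P = 76.8/30.09 = 2.552 ft.
V = (1.486/n) R^(2/3) √S = (1.486/0.013) × 2.552^(2/3) × √0.0039 = 13.33 ft/s. Hydraulic depth D_h = A/T = 76.8/28.43 = 2.702 ft.
Froude number Fr = V/√(g·D_h) = 13.33/√(32.2×2.702) = 1.43, which is greater than 1, so the flow is supercritical.

supercritical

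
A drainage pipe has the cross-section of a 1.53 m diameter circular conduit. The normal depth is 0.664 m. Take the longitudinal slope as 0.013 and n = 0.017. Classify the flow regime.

supercritical

For a circular section of diameter D = 1.53 m at depth y = 0.664 m, the central angle is θ = 2 arccos(1 − 2y/D) = 2.877 rad. Then A = (D²/8)(θ − sin θ) = 0.7652 m² and P = Dθ/2 = 2.201 m.
Hydraulic radius R = A/P = 0.7652/2.201 = 0.3477 m.
V = (1/n) R^(2/3) √S = (1/0.017) × 0.3477^(2/3) × √0.013 = 3.316 m/s. Hydraulic depth D_h = A/T = 0.7652/1.517 = 0.5045 m.
Froude number Fr = V/√(g·D_h) = 3.316/√(9.81×0.5045) = 1.49, which is greater than 1, so the flow is supercritical.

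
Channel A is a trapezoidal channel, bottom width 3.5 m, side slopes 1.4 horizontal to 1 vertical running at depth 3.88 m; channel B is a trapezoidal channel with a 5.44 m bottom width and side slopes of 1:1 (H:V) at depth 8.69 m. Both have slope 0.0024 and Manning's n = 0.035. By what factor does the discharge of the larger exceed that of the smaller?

5.6

Channel A: With bottom width b = 3.5 m and side slope z = 1.4: A = (b + zy)y = (3.5 + 1.4×3.88)×3.88 = 34.66 m²; P = b + 2y√(1+z²) = 3.5 + 2×3.88×1.72 = 16.85 m. Hydraulic radius R = A/P = 34.66/16.85 = 2.057 m. Q_A = (1/0.035)·34.66·2.057^(2/3)·√0.0024 = 78.45 m³/s.
Channel B: With bottom width b = 5.44 m and side slope z = 1: A = (b + zy)y = (5.44 + 1×8.69)×8.69 = 122.8 m²; P = b + 2y√(1+z²) = 5.44 + 2×8.69×1.414 = 30.02 m. Hydraulic radius R = A/P = 122.8/30.02 = 4.09 m. Q_B = (1/0.035)·122.8·4.09^(2/3)·√0.0024 = 439.6 m³/s.
The larger discharge is 439.6 m³/s and the smaller is 78.45 m³/s; the ratio is 5.6.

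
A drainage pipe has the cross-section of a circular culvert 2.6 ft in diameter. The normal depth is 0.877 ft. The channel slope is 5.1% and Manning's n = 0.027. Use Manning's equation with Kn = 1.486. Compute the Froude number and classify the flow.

For a circular section of diameter D = 2.6 ft at depth y = 0.877 ft, the central angle is θ = 2 arccos(1 − 2y/D) = 2.479 rad. Then A = (D²/8)(θ − sin θ) = 1.575 ft² and P = Dθ/2 = 3.222 ft.
Hydraulic radius R = A/P = 1.575/3.222 = 0.4886 ft.
V = (1.486/n) R^(2/3) √S = (1.486/0.027) × 0.4886^(2/3) × √0.051 = 7.711 ft/s. Hydraulic depth D_h = A/T = 1.575/2.459 = 0.6405 ft.
Froude number Fr = V/√(g·D_h) = 7.711/√(32.2×0.6405) = 1.7, which is greater than 1, so the flow is supercritical.

supercritical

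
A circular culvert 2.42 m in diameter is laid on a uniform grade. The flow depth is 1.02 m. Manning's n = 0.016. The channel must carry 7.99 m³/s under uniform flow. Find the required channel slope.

For a circular section of diameter D = 2.42 m at depth y = 1.02 m, the central angle is θ = 2 arccos(1 − 2y/D) = 2.826 rad. Then A = (D²/8)(θ − sin θ) = 1.842 m² and P = Dθ/2 = 3.42 m.
Hydraulic radius R = A/P = 1.842/3.42 = 0.5386 m.
From Manning's equation, S = [nQ / (1 A R^(2/3))]² = [0.016 × 7.99 / (1 × 1.842 × 0.5386^(2/3))]² = 0.011.

S = 0.011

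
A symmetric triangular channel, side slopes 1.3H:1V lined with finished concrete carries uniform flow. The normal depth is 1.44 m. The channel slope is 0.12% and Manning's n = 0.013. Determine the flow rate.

For a triangular section with side slope z = 1.3: A = zy² = 1.3×1.44² = 2.696 m²; P = 2y√(1+z²) = 2×1.44×1.64 = 4.724 m.
Hydraulic radius R = A/P = 2.696/4.724 = 0.5707 m.
Manning's equation: Q = (1/n) A R^(2/3) S^(1/2) = (1/0.013) × 2.696 × 0.5707^(2/3) × 0.0012^(1/2) = 4.94 m³/s.

Q = 4.94 m³/s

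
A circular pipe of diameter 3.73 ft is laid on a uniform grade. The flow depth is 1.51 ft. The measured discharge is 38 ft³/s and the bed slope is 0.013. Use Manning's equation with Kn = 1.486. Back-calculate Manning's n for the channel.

n = 0.016

For a circular section of diameter D = 3.73 ft at depth y = 1.51 ft, the central angle is θ = 2 arccos(1 − 2y/D) = 2.759 rad. Then A = (D²/8)(θ − sin θ) = 4.147 ft² and P = Dθ/2 = 5.145 ft.
Hydraulic radius R = A/P = 4.147/5.145 = 0.8062 ft.
Rearranging Manning's equation: n = (1.486/Q) A R^(2/3) S^(1/2) = (1.486/38) × 4.147 × 0.8062^(2/3) × √0.013 = 0.016.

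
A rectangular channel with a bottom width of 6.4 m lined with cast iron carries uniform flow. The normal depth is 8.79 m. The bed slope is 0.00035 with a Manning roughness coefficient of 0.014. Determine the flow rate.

Flow area A = b·y = 6.4 × 8.79 = 56.26 m². Wetted perimeter P = b + 2y = 6.4 + 2×8.79 = 23.98 m.
Hydraulic radius R = A/P = 56.26/23.98 = 2.346 m.
Manning's equation: Q = (1/n) A R^(2/3) S^(1/2) = (1/0.014) × 56.26 × 2.346^(2/3) × 0.00035^(1/2) = 133 m³/s.

Q = 133 m³/s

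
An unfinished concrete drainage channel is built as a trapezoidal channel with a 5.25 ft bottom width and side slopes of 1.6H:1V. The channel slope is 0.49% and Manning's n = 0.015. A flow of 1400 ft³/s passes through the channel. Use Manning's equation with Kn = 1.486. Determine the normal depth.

y_n = 6.12 ft

Manning's equation rearranged: A R^(2/3) = nQ / (1.486·√S) = 0.015 × 1400 / (1.486 × √0.0049) = 201.9.
Trying y = 7.73 ft: A R^(2/3) = 340.7 — over.
Trying y = 4.68 ft: A R^(2/3) = 112.8 — short.
Trying y = 6.12 ft: A R^(2/3) = 201.9 — ≈ 201.9.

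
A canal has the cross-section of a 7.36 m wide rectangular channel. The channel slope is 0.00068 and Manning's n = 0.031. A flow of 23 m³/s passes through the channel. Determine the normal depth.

y_n = 2.75 m

Manning's equation rearranged: A R^(2/3) = nQ / (1·√S) = 0.031 × 23 / (√0.00068) = 27.34.
Try y = 2.25 m: A R^(2/3) = 20.69 — too small.
Try y = 3.14 m: A R^(2/3) = 32.85 — too large.
Try y = 2.75 m: A R^(2/3) = 27.39 — matches.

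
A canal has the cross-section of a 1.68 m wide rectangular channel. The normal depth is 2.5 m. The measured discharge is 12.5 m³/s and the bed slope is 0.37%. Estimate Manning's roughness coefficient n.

n = 0.015

Flow area A = b·y = 1.68 × 2.5 = 4.2 m². Wetted perimeter P = b + 2y = 1.68 + 2×2.5 = 6.68 m.
Hydraulic radius R = A/P = 4.2/6.68 = 0.6287 m.
Rearranging Manning's equation: n = (1/Q) A R^(2/3) S^(1/2) = (1/12.5) × 4.2 × 0.6287^(2/3) × √0.0037 = 0.015.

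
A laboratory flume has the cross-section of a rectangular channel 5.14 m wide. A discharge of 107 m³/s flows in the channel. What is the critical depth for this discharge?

For a rectangular channel, critical depth y_c = (q²/g)^(1/3) where q = Q/b = 107/5.14 = 20.82 m²/s.
So y_c = (20.82²/9.81)^(1/3) = 3.54 m.

y_c = 3.54 m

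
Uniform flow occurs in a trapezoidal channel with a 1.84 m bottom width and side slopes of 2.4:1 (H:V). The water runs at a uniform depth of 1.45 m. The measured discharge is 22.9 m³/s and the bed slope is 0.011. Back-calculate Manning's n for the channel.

n = 0.031

With bottom width b = 1.84 m and side slope z = 2.4: A = (b + zy)y = (1.84 + 2.4×1.45)×1.45 = 7.714 m²; P = b + 2y√(1+z²) = 1.84 + 2×1.45×2.6 = 9.38 m.
Hydraulic radius R = A/P = 7.714/9.38 = 0.8224 m.
Rearranging Manning's equation: n = (1/Q) A R^(2/3) S^(1/2) = (1/22.9) × 7.714 × 0.8224^(2/3) × √0.011 = 0.031.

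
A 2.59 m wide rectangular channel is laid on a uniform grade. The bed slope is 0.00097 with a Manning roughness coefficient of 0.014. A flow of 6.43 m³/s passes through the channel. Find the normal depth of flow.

y_n = 1.44 m

Manning's equation rearranged: A R^(2/3) = nQ / (1·√S) = 0.014 × 6.43 / (√0.00097) = 2.89.
Trying y = 1.64 m: A R^(2/3) = 3.424 — over.
Trying y = 1.28 m: A R^(2/3) = 2.472 — short.
Trying y = 1.44 m: A R^(2/3) = 2.889 — matches.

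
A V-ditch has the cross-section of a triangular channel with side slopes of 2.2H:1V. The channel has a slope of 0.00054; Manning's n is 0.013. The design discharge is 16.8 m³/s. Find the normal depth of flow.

y_n = 2.1 m

Manning's equation rearranged: A R^(2/3) = nQ / (1·√S) = 0.013 × 16.8 / (√0.00054) = 9.398.
Try y = 2.67 m: A R^(2/3) = 17.86 — high.
Try y = 1.69 m: A R^(2/3) = 5.275 — low.
Try y = 2.1 m: A R^(2/3) = 9.415 — close enough.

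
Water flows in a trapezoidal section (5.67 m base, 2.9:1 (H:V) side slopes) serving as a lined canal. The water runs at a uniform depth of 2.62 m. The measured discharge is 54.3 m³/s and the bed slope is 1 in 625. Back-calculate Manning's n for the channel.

n = 0.035

With bottom width b = 5.67 m and side slope z = 2.9: A = (b + zy)y = (5.67 + 2.9×2.62)×2.62 = 34.76 m²; P = b + 2y√(1+z²) = 5.67 + 2×2.62×3.068 = 21.74 m.
Hydraulic radius R = A/P = 34.76/21.74 = 1.599 m.
Rearranging Manning's equation: n = (1/Q) A R^(2/3) S^(1/2) = (1/54.3) × 34.76 × 1.599^(2/3) × √0.0016 = 0.035.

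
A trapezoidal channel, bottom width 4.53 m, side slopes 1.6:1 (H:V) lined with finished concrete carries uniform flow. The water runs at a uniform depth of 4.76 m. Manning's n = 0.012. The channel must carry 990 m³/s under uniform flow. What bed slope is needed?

With bottom width b = 4.53 m and side slope z = 1.6: A = (b + zy)y = (4.53 + 1.6×4.76)×4.76 = 57.81 m²; P = b + 2y√(1+z²) = 4.53 + 2×4.76×1.887 = 22.49 m.
Hydraulic radius R = A/P = 57.81/22.49 = 2.57 m.
From Manning's equation, S = [nQ / (1 A R^(2/3))]² = [0.012 × 990 / (1 × 57.81 × 2.57^(2/3))]² = 0.012.

S = 0.012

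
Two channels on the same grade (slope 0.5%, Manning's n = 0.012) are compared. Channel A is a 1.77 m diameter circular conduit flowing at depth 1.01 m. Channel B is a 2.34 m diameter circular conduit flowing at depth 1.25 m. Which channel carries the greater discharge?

channel B

Channel A: For a circular section of diameter D = 1.77 m at depth y = 1.01 m, the central angle is θ = 2 arccos(1 − 2y/D) = 3.425 rad. Then A = (D²/8)(θ − sin θ) = 1.451 m² and P = Dθ/2 = 3.031 m. Hydraulic radius R = A/P = 1.451/3.031 = 0.4786 m. Q_A = (1/0.012)·1.451·0.4786^(2/3)·√0.005 = 5.231 m³/s.
Channel B: For a circular section of diameter D = 2.34 m at depth y = 1.25 m, the central angle is θ = 2 arccos(1 − 2y/D) = 3.278 rad. Then A = (D²/8)(θ − sin θ) = 2.337 m² and P = Dθ/2 = 3.836 m. Hydraulic radius R = A/P = 2.337/3.836 = 0.6093 m. Q_B = (1/0.012)·2.337·0.6093^(2/3)·√0.005 = 9.899 m³/s.
Q_A = 5.231 m³/s vs Q_B = 9.899 m³/s, so channel B carries more.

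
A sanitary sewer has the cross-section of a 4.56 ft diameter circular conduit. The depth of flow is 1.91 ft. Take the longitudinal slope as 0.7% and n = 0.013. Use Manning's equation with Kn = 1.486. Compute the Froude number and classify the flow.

supercritical

For a circular section of diameter D = 4.56 ft at depth y = 1.91 ft, the central angle is θ = 2 arccos(1 − 2y/D) = 2.816 rad. Then A = (D²/8)(θ − sin θ) = 6.486 ft² and P = Dθ/2 = 6.42 ft.
Hydraulic radius R = A/P = 6.486/6.42 = 1.01 ft.
V = (1.486/n) R^(2/3) √S = (1.486/0.013) × 1.01^(2/3) × √0.007 = 9.629 ft/s. Hydraulic depth D_h = A/T = 6.486/4.5 = 1.441 ft.
Froude number Fr = V/√(g·D_h) = 9.629/√(32.2×1.441) = 1.41, which is greater than 1, so the flow is supercritical.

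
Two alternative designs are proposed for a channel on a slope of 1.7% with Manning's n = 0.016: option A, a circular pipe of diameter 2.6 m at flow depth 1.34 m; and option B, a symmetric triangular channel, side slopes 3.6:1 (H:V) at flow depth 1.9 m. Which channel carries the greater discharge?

Channel A: For a circular section of diameter D = 2.6 m at depth y = 1.34 m, the central angle is θ = 2 arccos(1 − 2y/D) = 3.203 rad. Then A = (D²/8)(θ − sin θ) = 2.759 m² and P = Dθ/2 = 4.164 m. Hydraulic radius R = A/P = 2.759/4.164 = 0.6625 m. Q_A = (1/0.016)·2.759·0.6625^(2/3)·√0.017 = 17.08 m³/s.
Channel B: For a triangular section with side slope z = 3.6: A = zy² = 3.6×1.9² = 13 m²; P = 2y√(1+z²) = 2×1.9×3.736 = 14.2 m. Hydraulic radius R = A/P = 13/14.2 = 0.9153 m. Q_B = (1/0.016)·13·0.9153^(2/3)·√0.017 = 99.84 m³/s.
Q_A = 17.08 m³/s vs Q_B = 99.84 m³/s, so channel B carries more.

channel B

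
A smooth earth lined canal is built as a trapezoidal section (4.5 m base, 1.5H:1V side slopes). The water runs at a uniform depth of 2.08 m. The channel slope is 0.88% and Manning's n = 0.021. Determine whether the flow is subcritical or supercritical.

With bottom width b = 4.5 m and side slope z = 1.5: A = (b + zy)y = (4.5 + 1.5×2.08)×2.08 = 15.85 m²; P = b + 2y√(1+z²) = 4.5 + 2×2.08×1.803 = 12 m.
Hydraulic radius R = A/P = 15.85/12 = 1.321 m.
V = (1/n) R^(2/3) √S = (1/0.021) × 1.321^(2/3) × √0.0088 = 5.378 m/s. Hydraulic depth D_h = A/T = 15.85/10.74 = 1.476 m.
Froude number Fr = V/√(g·D_h) = 5.378/√(9.81×1.476) = 1.41, which is greater than 1, so the flow is supercritical.

supercritical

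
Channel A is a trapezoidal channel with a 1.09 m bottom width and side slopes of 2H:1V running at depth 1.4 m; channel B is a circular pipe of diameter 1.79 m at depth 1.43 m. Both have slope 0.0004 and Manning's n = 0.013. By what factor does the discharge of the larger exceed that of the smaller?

Channel A: With bottom width b = 1.09 m and side slope z = 2: A = (b + zy)y = (1.09 + 2×1.4)×1.4 = 5.446 m²; P = b + 2y√(1+z²) = 1.09 + 2×1.4×2.236 = 7.351 m. Hydraulic radius R = A/P = 5.446/7.351 = 0.7409 m. Q_A = (1/0.013)·5.446·0.7409^(2/3)·√0.0004 = 6.86 m³/s.
Channel B: For a circular section of diameter D = 1.79 m at depth y = 1.43 m, the central angle is θ = 2 arccos(1 − 2y/D) = 4.423 rad. Then A = (D²/8)(θ − sin θ) = 2.155 m² and P = Dθ/2 = 3.959 m. Hydraulic radius R = A/P = 2.155/3.959 = 0.5445 m. Q_B = (1/0.013)·2.155·0.5445^(2/3)·√0.0004 = 2.211 m³/s.
The larger discharge is 6.86 m³/s and the smaller is 2.211 m³/s; the ratio is 3.1.

3.1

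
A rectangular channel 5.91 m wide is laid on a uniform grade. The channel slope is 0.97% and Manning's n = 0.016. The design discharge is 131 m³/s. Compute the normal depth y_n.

y_n = 2.82 m

Manning's equation rearranged: A R^(2/3) = nQ / (1·√S) = 0.016 × 131 / (√0.0097) = 21.28.
Trying y = 3.13 m: A R^(2/3) = 24.45 — high.
Trying y = 2.48 m: A R^(2/3) = 17.89 — low.
Trying y = 2.82 m: A R^(2/3) = 21.28 — close enough.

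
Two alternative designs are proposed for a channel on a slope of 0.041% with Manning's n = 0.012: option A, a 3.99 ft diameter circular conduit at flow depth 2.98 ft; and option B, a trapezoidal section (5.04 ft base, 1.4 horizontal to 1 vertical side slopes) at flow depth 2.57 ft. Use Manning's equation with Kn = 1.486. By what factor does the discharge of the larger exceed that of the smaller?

Channel A: For a circular section of diameter D = 3.99 ft at depth y = 2.98 ft, the central angle is θ = 2 arccos(1 − 2y/D) = 4.174 rad. Then A = (D²/8)(θ − sin θ) = 10.02 ft² and P = Dθ/2 = 8.328 ft. Hydraulic radius R = A/P = 10.02/8.328 = 1.203 ft. Q_A = (1.486/0.012)·10.02·1.203^(2/3)·√0.00041 = 28.4 ft³/s.
Channel B: With bottom width b = 5.04 ft and side slope z = 1.4: A = (b + zy)y = (5.04 + 1.4×2.57)×2.57 = 22.2 ft²; P = b + 2y√(1+z²) = 5.04 + 2×2.57×1.72 = 13.88 ft. Hydraulic radius R = A/P = 22.2/13.88 = 1.599 ft. Q_B = (1.486/0.012)·22.2·1.599^(2/3)·√0.00041 = 76.12 ft³/s.
The larger discharge is 76.12 ft³/s and the smaller is 28.4 ft³/s; the ratio is 2.68.

2.68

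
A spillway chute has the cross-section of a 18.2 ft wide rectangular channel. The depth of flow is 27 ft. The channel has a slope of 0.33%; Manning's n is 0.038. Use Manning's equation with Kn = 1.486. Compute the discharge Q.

Flow area A = b·y = 18.2 × 27 = 491.4 ft². Wetted perimeter P = b + 2y = 18.2 + 2×27 = 72.2 ft.
Hydraulic radius R = A/P = 491.4/72.2 = 6.806 ft.
Manning's equation: Q = (1.486/n) A R^(2/3) S^(1/2) = (1.486/0.038) × 491.4 × 6.806^(2/3) × 0.0033^(1/2) = 3960 ft³/s.

Q = 3960 ft³/s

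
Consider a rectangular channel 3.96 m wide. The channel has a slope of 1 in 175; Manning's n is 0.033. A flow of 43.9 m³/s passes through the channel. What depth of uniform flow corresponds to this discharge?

Manning's equation rearranged: A R^(2/3) = nQ / (1·√S) = 0.033 × 43.9 / (√0.005714) = 19.16.
Trying y = 3.34 m: A R^(2/3) = 15.29 — short.
Trying y = 4.48 m: A R^(2/3) = 21.92 — over.
Trying y = 4.01 m: A R^(2/3) = 19.16 — close enough.

y_n = 4.01 m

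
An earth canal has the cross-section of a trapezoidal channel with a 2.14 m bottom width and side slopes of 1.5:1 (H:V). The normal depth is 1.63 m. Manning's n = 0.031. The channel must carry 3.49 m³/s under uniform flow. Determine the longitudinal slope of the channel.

S = 0.00023

With bottom width b = 2.14 m and side slope z = 1.5: A = (b + zy)y = (2.14 + 1.5×1.63)×1.63 = 7.474 m²; P = b + 2y√(1+z²) = 2.14 + 2×1.63×1.803 = 8.017 m.
Hydraulic radius R = A/P = 7.474/8.017 = 0.9322 m.
From Manning's equation, S = [nQ / (1 A R^(2/3))]² = [0.031 × 3.49 / (1 × 7.474 × 0.9322^(2/3))]² = 0.00023.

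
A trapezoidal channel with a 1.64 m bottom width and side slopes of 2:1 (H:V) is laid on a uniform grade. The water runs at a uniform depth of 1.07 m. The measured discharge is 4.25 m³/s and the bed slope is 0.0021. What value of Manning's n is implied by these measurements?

n = 0.032

With bottom width b = 1.64 m and side slope z = 2: A = (b + zy)y = (1.64 + 2×1.07)×1.07 = 4.045 m²; P = b + 2y√(1+z²) = 1.64 + 2×1.07×2.236 = 6.425 m.
Hydraulic radius R = A/P = 4.045/6.425 = 0.6295 m.
Rearranging Manning's equation: n = (1/Q) A R^(2/3) S^(1/2) = (1/4.25) × 4.045 × 0.6295^(2/3) × √0.0021 = 0.032.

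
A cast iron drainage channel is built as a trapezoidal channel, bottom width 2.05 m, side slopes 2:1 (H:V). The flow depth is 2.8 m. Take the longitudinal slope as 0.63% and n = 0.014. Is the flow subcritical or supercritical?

With bottom width b = 2.05 m and side slope z = 2: A = (b + zy)y = (2.05 + 2×2.8)×2.8 = 21.42 m²; P = b + 2y√(1+z²) = 2.05 + 2×2.8×2.236 = 14.57 m.
Hydraulic radius R = A/P = 21.42/14.57 = 1.47 m.
V = (1/n) R^(2/3) √S = (1/0.014) × 1.47^(2/3) × √0.0063 = 7.33 m/s. Hydraulic depth D_h = A/T = 21.42/13.25 = 1.617 m.
Froude number Fr = V/√(g·D_h) = 7.33/√(9.81×1.617) = 1.84, which is greater than 1, so the flow is supercritical.

supercritical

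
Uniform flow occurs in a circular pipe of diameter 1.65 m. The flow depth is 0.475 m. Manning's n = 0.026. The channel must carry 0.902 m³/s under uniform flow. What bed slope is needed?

For a circular section of diameter D = 1.65 m at depth y = 0.475 m, the central angle is θ = 2 arccos(1 − 2y/D) = 2.265 rad. Then A = (D²/8)(θ − sin θ) = 0.5094 m² and P = Dθ/2 = 1.869 m.
Hydraulic radius R = A/P = 0.5094/1.869 = 0.2726 m.
From Manning's equation, S = [nQ / (1 A R^(2/3))]² = [0.026 × 0.902 / (1 × 0.5094 × 0.2726^(2/3))]² = 0.012.

S = 0.012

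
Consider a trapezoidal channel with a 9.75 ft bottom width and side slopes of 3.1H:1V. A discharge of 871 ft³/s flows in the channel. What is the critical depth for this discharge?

y_c = 4.16 ft

At critical depth, Q² T / (g A³) = 1, i.e. A³/T = Q²/g = 871²/32.2 = 23560.
At y = 4.75 ft: A³/T = 40080 — high.
At y = 2.96 ft: A³/T = 6256 — low.
At y = 4.16 ft: A³/T = 23520 — matches.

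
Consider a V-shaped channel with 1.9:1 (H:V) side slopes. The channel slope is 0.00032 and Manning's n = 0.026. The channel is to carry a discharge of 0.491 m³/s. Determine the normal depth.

Manning's equation rearranged: A R^(2/3) = nQ / (1·√S) = 0.026 × 0.491 / (√0.00032) = 0.7136.
Trying y = 0.674 m: A R^(2/3) = 0.3853 — too small.
Trying y = 0.924 m: A R^(2/3) = 0.8936 — too large.
Trying y = 0.849 m: A R^(2/3) = 0.713 — close enough.

y_n = 0.849 m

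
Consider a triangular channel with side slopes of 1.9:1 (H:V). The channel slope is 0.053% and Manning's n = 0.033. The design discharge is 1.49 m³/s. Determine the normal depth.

y_n = 1.28 m

Manning's equation rearranged: A R^(2/3) = nQ / (1·√S) = 0.033 × 1.49 / (√0.00053) = 2.136.
Try y = 1.47 m: A R^(2/3) = 3.082 — over.
Try y = 1.06 m: A R^(2/3) = 1.289 — short.
Try y = 1.28 m: A R^(2/3) = 2.131 — close enough.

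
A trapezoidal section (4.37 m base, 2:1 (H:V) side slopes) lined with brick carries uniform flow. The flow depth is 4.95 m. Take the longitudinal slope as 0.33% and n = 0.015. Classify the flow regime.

supercritical

With bottom width b = 4.37 m and side slope z = 2: A = (b + zy)y = (4.37 + 2×4.95)×4.95 = 70.64 m²; P = b + 2y√(1+z²) = 4.37 + 2×4.95×2.236 = 26.51 m.
Hydraulic radius R = A/P = 70.64/26.51 = 2.665 m.
V = (1/n) R^(2/3) √S = (1/0.015) × 2.665^(2/3) × √0.0033 = 7.361 m/s. Hydraulic depth D_h = A/T = 70.64/24.17 = 2.922 m.
Froude number Fr = V/√(g·D_h) = 7.361/√(9.81×2.922) = 1.37, which is greater than 1, so the flow is supercritical.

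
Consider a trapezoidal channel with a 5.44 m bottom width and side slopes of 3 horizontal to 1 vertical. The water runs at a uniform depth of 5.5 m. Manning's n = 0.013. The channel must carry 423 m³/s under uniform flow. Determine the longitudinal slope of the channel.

S = 0.00048

With bottom width b = 5.44 m and side slope z = 3: A = (b + zy)y = (5.44 + 3×5.5)×5.5 = 120.7 m²; P = b + 2y√(1+z²) = 5.44 + 2×5.5×3.162 = 40.23 m.
Hydraulic radius R = A/P = 120.7/40.23 = 3 m.
From Manning's equation, S = [nQ / (1 A R^(2/3))]² = [0.013 × 423 / (1 × 120.7 × 3^(2/3))]² = 0.00048.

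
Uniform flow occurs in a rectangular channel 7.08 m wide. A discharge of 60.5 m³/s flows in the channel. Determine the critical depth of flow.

For a rectangular channel, critical depth y_c = (q²/g)^(1/3) where q = Q/b = 60.5/7.08 = 8.545 m²/s.
So y_c = (8.545²/9.81)^(1/3) = 1.95 m.

y_c = 1.95 m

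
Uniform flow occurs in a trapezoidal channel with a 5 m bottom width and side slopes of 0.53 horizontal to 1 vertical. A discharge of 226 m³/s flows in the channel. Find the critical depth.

y_c = 4.94 m

At critical depth, Q² T / (g A³) = 1, i.e. A³/T = Q²/g = 226²/9.81 = 5207.
Trying y = 5.82 m: A³/T = 9327 — high.
Trying y = 4.14 m: A³/T = 2814 — low.
Trying y = 4.94 m: A³/T = 5207 — ≈ 5207.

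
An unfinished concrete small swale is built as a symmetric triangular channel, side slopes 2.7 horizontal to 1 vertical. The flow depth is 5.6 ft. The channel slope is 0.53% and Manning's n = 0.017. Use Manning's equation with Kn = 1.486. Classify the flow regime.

supercritical

For a triangular section with side slope z = 2.7: A = zy² = 2.7×5.6² = 84.67 ft²; P = 2y√(1+z²) = 2×5.6×2.879 = 32.25 ft.
Hydraulic radius R = A/P = 84.67/32.25 = 2.626 ft.
V = (1.486/n) R^(2/3) √S = (1.486/0.017) × 2.626^(2/3) × √0.0053 = 12.11 ft/s. Hydraulic depth D_h = A/T = 84.67/30.24 = 2.8 ft.
Froude number Fr = V/√(g·D_h) = 12.11/√(32.2×2.8) = 1.28, which is greater than 1, so the flow is supercritical.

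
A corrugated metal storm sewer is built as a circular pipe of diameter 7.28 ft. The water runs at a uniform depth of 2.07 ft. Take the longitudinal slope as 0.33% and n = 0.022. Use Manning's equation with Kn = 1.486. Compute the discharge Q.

Q = 42.5 ft³/s

For a circular section of diameter D = 7.28 ft at depth y = 2.07 ft, the central angle is θ = 2 arccos(1 − 2y/D) = 2.25 rad. Then A = (D²/8)(θ − sin θ) = 9.748 ft² and P = Dθ/2 = 8.189 ft.
Hydraulic radius R = A/P = 9.748/8.189 = 1.19 ft.
Manning's equation: Q = (1.486/n) A R^(2/3) S^(1/2) = (1.486/0.022) × 9.748 × 1.19^(2/3) × 0.0033^(1/2) = 42.5 ft³/s.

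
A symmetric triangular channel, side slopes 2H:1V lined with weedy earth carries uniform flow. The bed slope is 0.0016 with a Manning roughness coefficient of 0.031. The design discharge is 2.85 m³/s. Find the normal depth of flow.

Manning's equation rearranged: A R^(2/3) = nQ / (1·√S) = 0.031 × 2.85 / (√0.0016) = 2.209.
Try y = 1.12 m: A R^(2/3) = 1.582 — low.
Try y = 1.47 m: A R^(2/3) = 3.268 — high.
Try y = 1.27 m: A R^(2/3) = 2.212 — ≈ 2.209.

y_n = 1.27 m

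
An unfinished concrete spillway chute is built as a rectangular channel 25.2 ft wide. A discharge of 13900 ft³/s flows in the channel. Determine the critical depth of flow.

y_c = 21.1 ft

For a rectangular channel, critical depth y_c = (q²/g)^(1/3) where q = Q/b = 13900/25.2 = 551.6 ft²/s.
So y_c = (551.6²/32.2)^(1/3) = 21.1 ft.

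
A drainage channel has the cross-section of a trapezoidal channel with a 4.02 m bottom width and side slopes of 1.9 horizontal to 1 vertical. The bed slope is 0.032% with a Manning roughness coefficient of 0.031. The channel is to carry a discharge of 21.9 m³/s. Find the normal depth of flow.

Manning's equation rearranged: A R^(2/3) = nQ / (1·√S) = 0.031 × 21.9 / (√0.00032) = 37.95.
Trying y = 2.16 m: A R^(2/3) = 21.11 — short.
Trying y = 2.86 m: A R^(2/3) = 37.89 — ≈ 37.95.

y_n = 2.86 m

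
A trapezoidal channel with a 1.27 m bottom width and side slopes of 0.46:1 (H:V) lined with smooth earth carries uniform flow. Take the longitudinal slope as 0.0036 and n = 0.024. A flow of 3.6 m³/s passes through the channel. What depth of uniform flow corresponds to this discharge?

y_n = 1.18 m

Manning's equation rearranged: A R^(2/3) = nQ / (1·√S) = 0.024 × 3.6 / (√0.0036) = 1.44.
At y = 1.4 m: A R^(2/3) = 1.939 — over.
At y = 0.918 m: A R^(2/3) = 0.9418 — short.
At y = 1.18 m: A R^(2/3) = 1.441 — matches.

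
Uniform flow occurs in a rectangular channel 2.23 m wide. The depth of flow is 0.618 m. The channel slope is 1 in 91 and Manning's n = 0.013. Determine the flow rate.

Flow area A = b·y = 2.23 × 0.618 = 1.378 m². Wetted perimeter P = b + 2y = 2.23 + 2×0.618 = 3.466 m.
Hydraulic radius R = A/P = 1.378/3.466 = 0.3976 m.
Manning's equation: Q = (1/n) A R^(2/3) S^(1/2) = (1/0.013) × 1.378 × 0.3976^(2/3) × 0.01099^(1/2) = 6.01 m³/s.

Q = 6.01 m³/s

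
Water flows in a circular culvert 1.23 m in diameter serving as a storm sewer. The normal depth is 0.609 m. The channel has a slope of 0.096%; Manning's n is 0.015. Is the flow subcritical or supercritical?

For a circular section of diameter D = 1.23 m at depth y = 0.609 m, the central angle is θ = 2 arccos(1 − 2y/D) = 3.122 rad. Then A = (D²/8)(θ − sin θ) = 0.5867 m² and P = Dθ/2 = 1.92 m.
Hydraulic radius R = A/P = 0.5867/1.92 = 0.3056 m.
V = (1/n) R^(2/3) √S = (1/0.015) × 0.3056^(2/3) × √0.00096 = 0.9371 m/s. Hydraulic depth D_h = A/T = 0.5867/1.23 = 0.477 m.
Froude number Fr = V/√(g·D_h) = 0.9371/√(9.81×0.477) = 0.433, which is less than 1, so the flow is subcritical.

subcritical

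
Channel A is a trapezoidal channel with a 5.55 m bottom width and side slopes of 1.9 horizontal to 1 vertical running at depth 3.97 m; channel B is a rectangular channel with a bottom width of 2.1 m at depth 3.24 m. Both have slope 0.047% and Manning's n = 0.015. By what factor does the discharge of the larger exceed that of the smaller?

15.5

Channel A: With bottom width b = 5.55 m and side slope z = 1.9: A = (b + zy)y = (5.55 + 1.9×3.97)×3.97 = 51.98 m²; P = b + 2y√(1+z²) = 5.55 + 2×3.97×2.147 = 22.6 m. Hydraulic radius R = A/P = 51.98/22.6 = 2.3 m. Q_A = (1/0.015)·51.98·2.3^(2/3)·√0.00047 = 130.9 m³/s.
Channel B: Flow area A = b·y = 2.1 × 3.24 = 6.804 m². Wetted perimeter P = b + 2y = 2.1 + 2×3.24 = 8.58 m. Hydraulic radius R = A/P = 6.804/8.58 = 0.793 m. Q_B = (1/0.015)·6.804·0.793^(2/3)·√0.00047 = 8.425 m³/s.
The larger discharge is 130.9 m³/s and the smaller is 8.425 m³/s; the ratio is 15.5.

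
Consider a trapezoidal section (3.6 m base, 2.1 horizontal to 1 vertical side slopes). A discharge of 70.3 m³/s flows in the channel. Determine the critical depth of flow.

y_c = 2.25 m

At critical depth, Q² T / (g A³) = 1, i.e. A³/T = Q²/g = 70.3²/9.81 = 503.8.
Try y = 1.79 m: A³/T = 205.6 — low.
Try y = 2.85 m: A³/T = 1309 — high.
Try y = 2.25 m: A³/T = 503.6 — close enough.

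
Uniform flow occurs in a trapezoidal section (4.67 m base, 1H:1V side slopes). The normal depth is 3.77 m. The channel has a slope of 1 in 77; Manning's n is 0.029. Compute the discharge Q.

Q = 203 m³/s

With bottom width b = 4.67 m and side slope z = 1: A = (b + zy)y = (4.67 + 1×3.77)×3.77 = 31.82 m²; P = b + 2y√(1+z²) = 4.67 + 2×3.77×1.414 = 15.33 m.
Hydraulic radius R = A/P = 31.82/15.33 = 2.075 m.
Manning's equation: Q = (1/n) A R^(2/3) S^(1/2) = (1/0.029) × 31.82 × 2.075^(2/3) × 0.01299^(1/2) = 203 m³/s.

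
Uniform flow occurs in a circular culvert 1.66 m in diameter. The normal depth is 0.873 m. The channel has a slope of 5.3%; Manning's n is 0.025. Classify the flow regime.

For a circular section of diameter D = 1.66 m at depth y = 0.873 m, the central angle is θ = 2 arccos(1 − 2y/D) = 3.245 rad. Then A = (D²/8)(θ − sin θ) = 1.153 m² and P = Dθ/2 = 2.694 m.
Hydraulic radius R = A/P = 1.153/2.694 = 0.4282 m.
V = (1/n) R^(2/3) √S = (1/0.025) × 0.4282^(2/3) × √0.053 = 5.232 m/s. Hydraulic depth D_h = A/T = 1.153/1.658 = 0.6958 m.
Froude number Fr = V/√(g·D_h) = 5.232/√(9.81×0.6958) = 2, which is greater than 1, so the flow is supercritical.

supercritical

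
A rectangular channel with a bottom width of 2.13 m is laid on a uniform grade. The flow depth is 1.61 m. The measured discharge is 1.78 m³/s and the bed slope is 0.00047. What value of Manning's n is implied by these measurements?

Flow area A = b·y = 2.13 × 1.61 = 3.429 m². Wetted perimeter P = b + 2y = 2.13 + 2×1.61 = 5.35 m.
Hydraulic radius R = A/P = 3.429/5.35 = 0.641 m.
Rearranging Manning's equation: n = (1/Q) A R^(2/3) S^(1/2) = (1/1.78) × 3.429 × 0.641^(2/3) × √0.00047 = 0.0311.

n = 0.0311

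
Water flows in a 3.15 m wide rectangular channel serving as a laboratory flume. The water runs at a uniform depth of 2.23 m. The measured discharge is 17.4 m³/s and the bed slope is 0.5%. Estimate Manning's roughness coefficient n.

n = 0.0271

Flow area A = b·y = 3.15 × 2.23 = 7.024 m². Wetted perimeter P = b + 2y = 3.15 + 2×2.23 = 7.61 m.
Hydraulic radius R = A/P = 7.024/7.61 = 0.9231 m.
Rearranging Manning's equation: n = (1/Q) A R^(2/3) S^(1/2) = (1/17.4) × 7.024 × 0.9231^(2/3) × √0.005 = 0.0271.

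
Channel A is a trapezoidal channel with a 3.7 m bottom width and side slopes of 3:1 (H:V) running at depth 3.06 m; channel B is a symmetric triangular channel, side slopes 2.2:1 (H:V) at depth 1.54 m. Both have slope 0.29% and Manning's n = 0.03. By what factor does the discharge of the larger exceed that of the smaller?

13.7

Channel A: With bottom width b = 3.7 m and side slope z = 3: A = (b + zy)y = (3.7 + 3×3.06)×3.06 = 39.41 m²; P = b + 2y√(1+z²) = 3.7 + 2×3.06×3.162 = 23.05 m. Hydraulic radius R = A/P = 39.41/23.05 = 1.71 m. Q_A = (1/0.03)·39.41·1.71^(2/3)·√0.0029 = 101.2 m³/s.
Channel B: For a triangular section with side slope z = 2.2: A = zy² = 2.2×1.54² = 5.218 m²; P = 2y√(1+z²) = 2×1.54×2.417 = 7.443 m. Hydraulic radius R = A/P = 5.218/7.443 = 0.701 m. Q_B = (1/0.03)·5.218·0.701^(2/3)·√0.0029 = 7.391 m³/s.
The larger discharge is 101.2 m³/s and the smaller is 7.391 m³/s; the ratio is 13.7.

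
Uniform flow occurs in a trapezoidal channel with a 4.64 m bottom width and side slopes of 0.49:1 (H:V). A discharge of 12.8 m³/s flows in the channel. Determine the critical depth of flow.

At critical depth, Q² T / (g A³) = 1, i.e. A³/T = Q²/g = 12.8²/9.81 = 16.7.
Trying y = 0.967 m: A³/T = 21.64 — over.
Trying y = 0.654 m: A³/T = 6.465 — short.
Trying y = 0.89 m: A³/T = 16.73 — ≈ 16.7.

y_c = 0.89 m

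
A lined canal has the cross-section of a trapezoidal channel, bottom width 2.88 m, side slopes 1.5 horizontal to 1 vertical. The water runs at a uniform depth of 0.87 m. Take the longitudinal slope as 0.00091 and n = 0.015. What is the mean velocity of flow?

With bottom width b = 2.88 m and side slope z = 1.5: A = (b + zy)y = (2.88 + 1.5×0.87)×0.87 = 3.641 m²; P = b + 2y√(1+z²) = 2.88 + 2×0.87×1.803 = 6.017 m.
Hydraulic radius R = A/P = 3.641/6.017 = 0.6051 m.
From Manning's equation, V = (1/n) R^(2/3) S^(1/2) = (1/0.015) × 0.6051^(2/3) × 0.00091^(1/2) = 1.44 m/s.

V = 1.44 m/s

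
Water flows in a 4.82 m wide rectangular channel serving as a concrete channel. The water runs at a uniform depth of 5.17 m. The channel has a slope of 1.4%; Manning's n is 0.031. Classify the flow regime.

Flow area A = b·y = 4.82 × 5.17 = 24.92 m². Wetted perimeter P = b + 2y = 4.82 + 2×5.17 = 15.16 m.
Hydraulic radius R = A/P = 24.92/15.16 = 1.644 m.
V = (1/n) R^(2/3) √S = (1/0.031) × 1.644^(2/3) × √0.014 = 5.316 m/s. Hydraulic depth D_h = A/T = 24.92/4.82 = 5.17 m.
Froude number Fr = V/√(g·D_h) = 5.316/√(9.81×5.17) = 0.746, which is less than 1, so the flow is subcritical.

subcritical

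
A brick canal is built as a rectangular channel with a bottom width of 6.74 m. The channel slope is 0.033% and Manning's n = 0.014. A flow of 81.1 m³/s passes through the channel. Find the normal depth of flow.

Manning's equation rearranged: A R^(2/3) = nQ / (1·√S) = 0.014 × 81.1 / (√0.00033) = 62.5.
Try y = 6.7 m: A R^(2/3) = 77.36 — over.
Try y = 4.43 m: A R^(2/3) = 46.03 — short.
Try y = 5.64 m: A R^(2/3) = 62.53 — ≈ 62.5.

y_n = 5.64 m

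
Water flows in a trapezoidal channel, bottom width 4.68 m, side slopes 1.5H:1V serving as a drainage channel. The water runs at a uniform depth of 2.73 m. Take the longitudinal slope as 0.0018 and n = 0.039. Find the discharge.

Q = 36.4 m³/s

With bottom width b = 4.68 m and side slope z = 1.5: A = (b + zy)y = (4.68 + 1.5×2.73)×2.73 = 23.96 m²; P = b + 2y√(1+z²) = 4.68 + 2×2.73×1.803 = 14.52 m.
Hydraulic radius R = A/P = 23.96/14.52 = 1.649 m.
Manning's equation: Q = (1/n) A R^(2/3) S^(1/2) = (1/0.039) × 23.96 × 1.649^(2/3) × 0.0018^(1/2) = 36.4 m³/s.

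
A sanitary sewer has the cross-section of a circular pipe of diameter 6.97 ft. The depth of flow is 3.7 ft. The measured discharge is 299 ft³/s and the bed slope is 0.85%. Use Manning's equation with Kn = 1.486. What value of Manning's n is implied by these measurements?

For a circular section of diameter D = 6.97 ft at depth y = 3.7 ft, the central angle is θ = 2 arccos(1 − 2y/D) = 3.265 rad. Then A = (D²/8)(θ − sin θ) = 20.58 ft² and P = Dθ/2 = 11.38 ft.
Hydraulic radius R = A/P = 20.58/11.38 = 1.808 ft.
Rearranging Manning's equation: n = (1.486/Q) A R^(2/3) S^(1/2) = (1.486/299) × 20.58 × 1.808^(2/3) × √0.0085 = 0.014.

n = 0.014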